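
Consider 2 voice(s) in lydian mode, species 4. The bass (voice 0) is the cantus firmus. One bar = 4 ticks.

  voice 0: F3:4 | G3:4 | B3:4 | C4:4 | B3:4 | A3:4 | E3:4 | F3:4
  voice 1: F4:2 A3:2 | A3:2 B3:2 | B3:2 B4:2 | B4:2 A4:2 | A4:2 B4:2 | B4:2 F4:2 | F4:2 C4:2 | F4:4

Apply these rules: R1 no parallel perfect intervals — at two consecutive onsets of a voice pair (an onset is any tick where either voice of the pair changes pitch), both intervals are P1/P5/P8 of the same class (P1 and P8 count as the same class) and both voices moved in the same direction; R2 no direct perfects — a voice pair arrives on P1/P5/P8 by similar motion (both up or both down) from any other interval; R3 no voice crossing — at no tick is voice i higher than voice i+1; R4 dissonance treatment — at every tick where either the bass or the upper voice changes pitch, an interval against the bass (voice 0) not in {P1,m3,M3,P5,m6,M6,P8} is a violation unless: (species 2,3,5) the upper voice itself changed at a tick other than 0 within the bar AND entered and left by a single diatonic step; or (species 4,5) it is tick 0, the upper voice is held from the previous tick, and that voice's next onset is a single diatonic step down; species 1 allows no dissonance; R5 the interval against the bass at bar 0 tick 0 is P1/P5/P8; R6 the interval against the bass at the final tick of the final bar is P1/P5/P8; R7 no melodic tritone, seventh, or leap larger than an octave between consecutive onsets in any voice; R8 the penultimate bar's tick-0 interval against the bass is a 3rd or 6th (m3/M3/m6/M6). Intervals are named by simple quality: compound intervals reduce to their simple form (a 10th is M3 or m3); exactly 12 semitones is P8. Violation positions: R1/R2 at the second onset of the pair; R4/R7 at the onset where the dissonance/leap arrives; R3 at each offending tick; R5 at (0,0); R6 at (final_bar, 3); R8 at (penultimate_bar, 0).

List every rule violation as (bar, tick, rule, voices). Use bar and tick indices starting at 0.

(1, 0, R4, (0, 1))
(4, 0, R4, (0, 1))
(5, 0, R4, (0, 1))
(5, 2, R7, (1,))
(6, 0, R4, (0, 1))
(6, 0, R8, (0, 1))
(7, 0, R2, (0, 1))

bar 0: v0=F3 v1=F4 downbeat P8
bar 1: v0=G3 v1=A3 downbeat M2
bar 2: v0=B3 v1=B3 downbeat P1
bar 3: v0=C4 v1=B4 downbeat M7
bar 4: v0=B3 v1=A4 downbeat m7
bar 5: v0=A3 v1=B4 downbeat M2
bar 6: v0=E3 v1=F4 downbeat m2
bar 7: v0=F3 v1=F4 downbeat P8
  -> R4 @ bar 1 tick 0 v(0, 1): G3/A3 M2 untreated
  -> R4 @ bar 4 tick 0 v(0, 1): B3/A4 m7 untreated
  -> R4 @ bar 5 tick 0 v(0, 1): A3/B4 M2 untreated
  -> R7 @ bar 5 tick 2 v(1,): B4->F4 leap 6st
  -> R4 @ bar 6 tick 0 v(0, 1): E3/F4 m2 untreated
  -> R8 @ bar 6 tick 0 v(0, 1): penult m2 not 3rd/6th
  -> R2 @ bar 7 tick 0 v(0, 1): E3/C4 m6 -> F3/F4 P8 similar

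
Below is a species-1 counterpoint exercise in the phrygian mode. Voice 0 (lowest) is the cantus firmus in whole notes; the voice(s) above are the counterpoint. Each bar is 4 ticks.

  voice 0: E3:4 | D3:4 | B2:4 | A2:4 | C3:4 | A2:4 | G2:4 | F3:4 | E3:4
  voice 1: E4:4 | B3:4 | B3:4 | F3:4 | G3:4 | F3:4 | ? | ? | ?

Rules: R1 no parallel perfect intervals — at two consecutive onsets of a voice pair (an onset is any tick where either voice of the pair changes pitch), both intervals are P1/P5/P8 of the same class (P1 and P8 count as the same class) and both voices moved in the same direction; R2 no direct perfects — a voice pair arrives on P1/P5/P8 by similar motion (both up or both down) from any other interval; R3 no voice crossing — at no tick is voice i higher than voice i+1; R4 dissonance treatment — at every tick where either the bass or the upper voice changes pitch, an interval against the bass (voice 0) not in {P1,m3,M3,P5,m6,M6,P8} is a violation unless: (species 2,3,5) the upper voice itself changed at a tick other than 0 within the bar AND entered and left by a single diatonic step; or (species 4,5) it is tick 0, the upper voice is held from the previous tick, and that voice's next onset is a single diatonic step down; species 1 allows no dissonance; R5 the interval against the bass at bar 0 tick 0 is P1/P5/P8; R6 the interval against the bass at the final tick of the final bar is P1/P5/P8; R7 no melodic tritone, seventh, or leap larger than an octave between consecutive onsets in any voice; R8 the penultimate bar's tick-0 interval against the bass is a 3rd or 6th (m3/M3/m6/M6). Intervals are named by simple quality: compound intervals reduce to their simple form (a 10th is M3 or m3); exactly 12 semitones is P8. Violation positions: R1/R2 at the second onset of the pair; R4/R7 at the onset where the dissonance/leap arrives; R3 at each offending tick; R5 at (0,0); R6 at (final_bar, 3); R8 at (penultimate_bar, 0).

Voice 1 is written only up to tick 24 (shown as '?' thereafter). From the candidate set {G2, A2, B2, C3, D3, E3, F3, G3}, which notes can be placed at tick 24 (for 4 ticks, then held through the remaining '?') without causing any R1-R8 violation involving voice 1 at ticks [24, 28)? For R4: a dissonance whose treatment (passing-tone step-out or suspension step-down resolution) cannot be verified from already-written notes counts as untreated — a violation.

{E3, G3}

G2: violates R2,R7
A2: violates R4
B2: violates R7
C3: violates R4
D3: violates R2
E3: legal
F3: violates R4
G3: legal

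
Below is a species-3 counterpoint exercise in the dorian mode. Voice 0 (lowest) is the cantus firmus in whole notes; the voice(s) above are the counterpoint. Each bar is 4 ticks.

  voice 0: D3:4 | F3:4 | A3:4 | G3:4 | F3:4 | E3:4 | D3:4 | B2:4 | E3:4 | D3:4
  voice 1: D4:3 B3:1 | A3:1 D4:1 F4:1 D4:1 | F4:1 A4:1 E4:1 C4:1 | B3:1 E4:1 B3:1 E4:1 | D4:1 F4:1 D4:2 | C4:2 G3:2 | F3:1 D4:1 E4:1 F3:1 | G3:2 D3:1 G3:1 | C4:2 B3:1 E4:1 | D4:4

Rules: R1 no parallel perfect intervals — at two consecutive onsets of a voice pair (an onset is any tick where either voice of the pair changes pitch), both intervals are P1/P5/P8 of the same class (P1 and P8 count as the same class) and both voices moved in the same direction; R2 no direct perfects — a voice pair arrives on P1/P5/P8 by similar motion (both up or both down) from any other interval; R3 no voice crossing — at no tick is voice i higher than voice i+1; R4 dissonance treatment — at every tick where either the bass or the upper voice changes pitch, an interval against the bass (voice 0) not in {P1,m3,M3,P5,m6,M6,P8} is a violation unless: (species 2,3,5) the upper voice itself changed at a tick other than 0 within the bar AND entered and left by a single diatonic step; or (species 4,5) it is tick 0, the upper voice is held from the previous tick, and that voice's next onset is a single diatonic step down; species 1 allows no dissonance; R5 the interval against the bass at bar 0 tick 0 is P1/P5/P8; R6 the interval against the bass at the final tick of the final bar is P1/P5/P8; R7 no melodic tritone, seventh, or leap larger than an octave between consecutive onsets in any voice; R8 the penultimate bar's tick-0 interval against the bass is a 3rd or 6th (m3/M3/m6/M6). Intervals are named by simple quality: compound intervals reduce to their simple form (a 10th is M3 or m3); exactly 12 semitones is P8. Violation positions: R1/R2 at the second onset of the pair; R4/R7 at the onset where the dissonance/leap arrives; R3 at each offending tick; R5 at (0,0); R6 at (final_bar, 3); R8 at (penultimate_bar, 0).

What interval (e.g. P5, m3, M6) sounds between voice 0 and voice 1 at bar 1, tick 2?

voice 0=F3 voice 1=F4 -> P8

P8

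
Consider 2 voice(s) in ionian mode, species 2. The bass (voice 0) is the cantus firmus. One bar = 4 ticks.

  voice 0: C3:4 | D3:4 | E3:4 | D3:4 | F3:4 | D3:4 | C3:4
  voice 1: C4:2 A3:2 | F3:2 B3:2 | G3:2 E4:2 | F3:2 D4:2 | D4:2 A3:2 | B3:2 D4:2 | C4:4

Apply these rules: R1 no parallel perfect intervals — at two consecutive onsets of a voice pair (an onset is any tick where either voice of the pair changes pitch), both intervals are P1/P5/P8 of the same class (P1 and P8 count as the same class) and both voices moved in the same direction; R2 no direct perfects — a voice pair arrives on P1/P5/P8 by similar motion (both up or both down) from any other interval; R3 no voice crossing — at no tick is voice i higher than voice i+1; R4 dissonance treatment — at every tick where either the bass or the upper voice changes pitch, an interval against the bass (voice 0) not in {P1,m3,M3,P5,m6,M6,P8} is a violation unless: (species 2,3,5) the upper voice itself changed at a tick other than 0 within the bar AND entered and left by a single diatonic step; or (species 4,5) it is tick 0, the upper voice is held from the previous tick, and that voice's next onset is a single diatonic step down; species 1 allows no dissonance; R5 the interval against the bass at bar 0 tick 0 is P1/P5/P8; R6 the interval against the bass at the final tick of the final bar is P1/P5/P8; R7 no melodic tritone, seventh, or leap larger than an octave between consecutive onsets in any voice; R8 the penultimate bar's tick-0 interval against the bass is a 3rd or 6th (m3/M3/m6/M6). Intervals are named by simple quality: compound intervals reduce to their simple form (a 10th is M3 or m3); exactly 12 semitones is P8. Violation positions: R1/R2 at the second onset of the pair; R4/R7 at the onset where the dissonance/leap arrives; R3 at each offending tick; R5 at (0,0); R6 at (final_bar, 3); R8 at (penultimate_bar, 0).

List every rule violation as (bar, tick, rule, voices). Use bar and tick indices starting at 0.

bar 0: v0=C3 v1=C4 downbeat P8
bar 1: v0=D3 v1=F3 downbeat m3
bar 2: v0=E3 v1=G3 downbeat m3
bar 3: v0=D3 v1=F3 downbeat m3
bar 4: v0=F3 v1=D4 downbeat M6
bar 5: v0=D3 v1=B3 downbeat M6
bar 6: v0=C3 v1=C4 downbeat P8
  -> R7 @ bar 1 tick 2 v(1,): F3->B3 leap 6st
  -> R7 @ bar 3 tick 0 v(1,): E4->F3 leap 11st
  -> R1 @ bar 6 tick 0 v(0, 1): D3/D4 P8 -> C3/C4 P8 similar

(1, 2, R7, (1,))
(3, 0, R7, (1,))
(6, 0, R1, (0, 1))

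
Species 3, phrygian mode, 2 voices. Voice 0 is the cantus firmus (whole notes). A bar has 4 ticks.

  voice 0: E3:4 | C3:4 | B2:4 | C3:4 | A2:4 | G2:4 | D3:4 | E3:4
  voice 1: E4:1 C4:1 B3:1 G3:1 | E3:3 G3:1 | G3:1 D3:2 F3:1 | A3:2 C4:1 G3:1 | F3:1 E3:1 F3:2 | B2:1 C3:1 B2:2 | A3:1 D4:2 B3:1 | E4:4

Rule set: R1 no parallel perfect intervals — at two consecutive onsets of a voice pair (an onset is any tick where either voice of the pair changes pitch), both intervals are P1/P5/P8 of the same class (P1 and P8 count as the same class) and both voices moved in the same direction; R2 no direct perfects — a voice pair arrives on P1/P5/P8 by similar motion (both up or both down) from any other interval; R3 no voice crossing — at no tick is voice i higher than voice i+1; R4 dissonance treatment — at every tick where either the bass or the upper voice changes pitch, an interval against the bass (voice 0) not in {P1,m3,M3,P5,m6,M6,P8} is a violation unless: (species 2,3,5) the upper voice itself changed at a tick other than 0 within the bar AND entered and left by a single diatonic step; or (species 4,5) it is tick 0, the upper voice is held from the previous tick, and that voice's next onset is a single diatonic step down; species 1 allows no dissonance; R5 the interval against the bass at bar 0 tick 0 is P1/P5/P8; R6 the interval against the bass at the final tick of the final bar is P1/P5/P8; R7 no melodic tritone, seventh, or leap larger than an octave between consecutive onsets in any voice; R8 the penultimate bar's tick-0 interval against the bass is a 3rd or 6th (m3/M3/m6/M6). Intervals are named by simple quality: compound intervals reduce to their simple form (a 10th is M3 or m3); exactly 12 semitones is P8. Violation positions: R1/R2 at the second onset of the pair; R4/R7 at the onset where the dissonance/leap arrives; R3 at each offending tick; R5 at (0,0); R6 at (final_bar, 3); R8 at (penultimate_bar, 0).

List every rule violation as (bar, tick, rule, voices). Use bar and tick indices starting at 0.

bar 0: v0=E3 v1=E4 downbeat P8
bar 1: v0=C3 v1=E3 downbeat M3
bar 2: v0=B2 v1=G3 downbeat m6
bar 3: v0=C3 v1=A3 downbeat M6
bar 4: v0=A2 v1=F3 downbeat m6
bar 5: v0=G2 v1=B2 downbeat M3
bar 6: v0=D3 v1=A3 downbeat P5
bar 7: v0=E3 v1=E4 downbeat P8
  -> R4 @ bar 2 tick 3 v(0, 1): B2/F3 TT untreated
  -> R7 @ bar 5 tick 0 v(1,): F3->B2 leap 6st
  -> R2 @ bar 6 tick 0 v(0, 1): G2/B2 M3 -> D3/A3 P5 similar
  -> R7 @ bar 6 tick 0 v(1,): B2->A3 leap 10st
  -> R8 @ bar 6 tick 0 v(0, 1): penult P5 not 3rd/6th
  -> R2 @ bar 7 tick 0 v(0, 1): D3/B3 M6 -> E3/E4 P8 similar

(2, 3, R4, (0, 1))
(5, 0, R7, (1,))
(6, 0, R2, (0, 1))
(6, 0, R7, (1,))
(6, 0, R8, (0, 1))
(7, 0, R2, (0, 1))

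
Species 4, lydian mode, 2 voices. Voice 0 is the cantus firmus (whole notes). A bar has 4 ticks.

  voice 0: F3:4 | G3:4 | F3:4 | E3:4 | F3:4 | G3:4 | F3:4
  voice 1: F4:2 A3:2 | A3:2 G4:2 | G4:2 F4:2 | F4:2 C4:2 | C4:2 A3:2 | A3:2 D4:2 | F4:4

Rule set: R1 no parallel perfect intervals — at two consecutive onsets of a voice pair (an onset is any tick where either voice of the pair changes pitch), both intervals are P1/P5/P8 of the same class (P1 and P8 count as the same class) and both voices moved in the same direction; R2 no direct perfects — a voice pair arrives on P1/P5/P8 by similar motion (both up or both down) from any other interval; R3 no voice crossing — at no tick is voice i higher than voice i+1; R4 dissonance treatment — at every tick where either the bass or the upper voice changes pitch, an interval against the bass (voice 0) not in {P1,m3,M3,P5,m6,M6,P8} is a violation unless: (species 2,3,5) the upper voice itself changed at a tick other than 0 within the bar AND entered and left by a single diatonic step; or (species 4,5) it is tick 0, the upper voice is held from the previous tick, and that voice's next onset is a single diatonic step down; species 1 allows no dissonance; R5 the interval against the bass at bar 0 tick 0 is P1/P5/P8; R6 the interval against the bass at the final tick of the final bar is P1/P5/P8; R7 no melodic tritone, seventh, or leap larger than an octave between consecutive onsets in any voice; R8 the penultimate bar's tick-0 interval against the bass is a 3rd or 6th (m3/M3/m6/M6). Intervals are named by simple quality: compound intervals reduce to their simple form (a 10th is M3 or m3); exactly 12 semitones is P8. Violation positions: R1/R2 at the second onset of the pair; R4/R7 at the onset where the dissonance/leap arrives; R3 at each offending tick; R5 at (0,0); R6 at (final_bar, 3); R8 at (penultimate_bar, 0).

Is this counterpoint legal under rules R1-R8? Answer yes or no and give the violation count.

bar 0: v0=F3 v1=F4 (P8)
bar 1: v0=G3 v1=A3 (M2)
bar 2: v0=F3 v1=G4 (M2)
bar 3: v0=E3 v1=F4 (m2)
bar 4: v0=F3 v1=C4 (P5)
bar 5: v0=G3 v1=A3 (M2)
bar 6: v0=F3 v1=F4 (P8)
  R4 @ bar1.0: G3/A3 M2 untreated
  R7 @ bar1.2: A3->G4 leap 10st
  R4 @ bar3.0: E3/F4 m2 untreated
  R4 @ bar5.0: G3/A3 M2 untreated
  R8 @ bar5.0: penult M2 not 3rd/6th

No (5 violations)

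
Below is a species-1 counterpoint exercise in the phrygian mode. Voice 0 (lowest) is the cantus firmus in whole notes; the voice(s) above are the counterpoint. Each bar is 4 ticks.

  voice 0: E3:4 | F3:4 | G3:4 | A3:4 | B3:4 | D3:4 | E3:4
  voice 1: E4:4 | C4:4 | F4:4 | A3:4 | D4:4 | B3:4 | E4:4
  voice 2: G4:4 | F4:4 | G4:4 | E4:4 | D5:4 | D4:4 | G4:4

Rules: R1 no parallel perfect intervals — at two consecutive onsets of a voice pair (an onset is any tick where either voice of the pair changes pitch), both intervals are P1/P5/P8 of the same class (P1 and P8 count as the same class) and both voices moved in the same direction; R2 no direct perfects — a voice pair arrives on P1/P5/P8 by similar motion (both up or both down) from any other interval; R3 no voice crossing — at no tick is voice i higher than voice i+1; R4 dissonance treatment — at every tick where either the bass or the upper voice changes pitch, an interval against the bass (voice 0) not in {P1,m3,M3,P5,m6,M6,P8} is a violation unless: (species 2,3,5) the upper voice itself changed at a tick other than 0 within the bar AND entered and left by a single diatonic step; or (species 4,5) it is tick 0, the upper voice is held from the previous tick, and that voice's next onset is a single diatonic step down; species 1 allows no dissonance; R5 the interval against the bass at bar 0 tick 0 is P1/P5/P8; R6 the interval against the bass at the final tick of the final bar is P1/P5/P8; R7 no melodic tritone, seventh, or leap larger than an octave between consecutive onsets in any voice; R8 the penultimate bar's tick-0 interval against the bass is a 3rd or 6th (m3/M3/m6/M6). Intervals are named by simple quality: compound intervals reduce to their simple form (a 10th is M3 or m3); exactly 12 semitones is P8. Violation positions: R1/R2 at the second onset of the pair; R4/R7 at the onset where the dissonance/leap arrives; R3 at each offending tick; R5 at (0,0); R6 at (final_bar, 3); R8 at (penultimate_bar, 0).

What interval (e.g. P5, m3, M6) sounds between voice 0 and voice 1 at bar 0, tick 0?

P8

voice 0=E3 voice 1=E4 -> P8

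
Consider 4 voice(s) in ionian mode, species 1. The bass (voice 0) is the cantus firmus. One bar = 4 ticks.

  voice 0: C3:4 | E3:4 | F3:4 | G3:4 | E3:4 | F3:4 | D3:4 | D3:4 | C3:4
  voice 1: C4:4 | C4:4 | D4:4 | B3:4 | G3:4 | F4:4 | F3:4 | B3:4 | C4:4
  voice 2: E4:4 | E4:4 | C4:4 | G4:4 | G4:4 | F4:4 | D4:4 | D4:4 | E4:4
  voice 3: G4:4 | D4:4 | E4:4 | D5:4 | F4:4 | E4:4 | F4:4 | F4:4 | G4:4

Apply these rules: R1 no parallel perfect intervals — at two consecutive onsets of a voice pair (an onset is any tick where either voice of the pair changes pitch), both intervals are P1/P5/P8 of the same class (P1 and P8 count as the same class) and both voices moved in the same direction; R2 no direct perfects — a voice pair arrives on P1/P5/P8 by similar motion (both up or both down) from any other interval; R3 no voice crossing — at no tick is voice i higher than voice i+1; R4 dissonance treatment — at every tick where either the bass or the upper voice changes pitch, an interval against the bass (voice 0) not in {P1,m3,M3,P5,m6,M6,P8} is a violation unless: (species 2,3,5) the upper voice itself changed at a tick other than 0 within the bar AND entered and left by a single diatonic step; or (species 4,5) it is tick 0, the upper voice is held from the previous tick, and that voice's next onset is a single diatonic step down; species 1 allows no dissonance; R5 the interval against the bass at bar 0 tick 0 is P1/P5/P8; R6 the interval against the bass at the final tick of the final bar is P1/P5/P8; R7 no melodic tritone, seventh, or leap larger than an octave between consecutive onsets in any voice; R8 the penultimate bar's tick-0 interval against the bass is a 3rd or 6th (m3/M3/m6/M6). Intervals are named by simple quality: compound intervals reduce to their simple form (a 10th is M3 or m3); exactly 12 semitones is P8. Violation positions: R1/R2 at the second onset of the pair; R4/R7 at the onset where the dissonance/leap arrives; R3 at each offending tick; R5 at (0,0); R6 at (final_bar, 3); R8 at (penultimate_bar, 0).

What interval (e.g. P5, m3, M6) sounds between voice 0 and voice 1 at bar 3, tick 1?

M3

voice 0=G3 voice 1=B3 -> M3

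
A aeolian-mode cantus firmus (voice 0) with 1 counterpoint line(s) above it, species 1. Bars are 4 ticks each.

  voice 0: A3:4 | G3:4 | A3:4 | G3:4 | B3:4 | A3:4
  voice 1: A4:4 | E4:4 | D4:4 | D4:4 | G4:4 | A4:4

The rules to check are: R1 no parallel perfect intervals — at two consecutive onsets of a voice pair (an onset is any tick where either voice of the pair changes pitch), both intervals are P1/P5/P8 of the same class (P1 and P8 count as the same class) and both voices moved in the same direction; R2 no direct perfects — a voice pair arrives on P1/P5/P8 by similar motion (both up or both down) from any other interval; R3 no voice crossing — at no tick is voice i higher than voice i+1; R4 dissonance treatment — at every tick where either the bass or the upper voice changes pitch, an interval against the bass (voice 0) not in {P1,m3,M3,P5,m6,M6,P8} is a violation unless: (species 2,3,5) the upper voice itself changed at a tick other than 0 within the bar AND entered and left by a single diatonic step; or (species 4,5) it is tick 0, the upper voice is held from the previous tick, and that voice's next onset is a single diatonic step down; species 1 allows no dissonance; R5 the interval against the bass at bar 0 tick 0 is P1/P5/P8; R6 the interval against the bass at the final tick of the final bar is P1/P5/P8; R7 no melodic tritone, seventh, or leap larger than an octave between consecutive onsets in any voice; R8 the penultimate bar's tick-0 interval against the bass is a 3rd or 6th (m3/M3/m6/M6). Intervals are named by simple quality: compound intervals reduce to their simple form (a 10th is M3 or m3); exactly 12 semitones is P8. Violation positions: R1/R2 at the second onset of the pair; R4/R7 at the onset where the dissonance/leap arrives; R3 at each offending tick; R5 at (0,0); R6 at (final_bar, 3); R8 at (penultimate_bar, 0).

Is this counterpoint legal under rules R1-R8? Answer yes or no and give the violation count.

No (1 violations)

bar 0: v0=A3 v1=A4 (P8)
bar 1: v0=G3 v1=E4 (M6)
bar 2: v0=A3 v1=D4 (P4)
bar 3: v0=G3 v1=D4 (P5)
bar 4: v0=B3 v1=G4 (m6)
bar 5: v0=A3 v1=A4 (P8)
  R4 @ bar2.0: A3/D4 P4 untreated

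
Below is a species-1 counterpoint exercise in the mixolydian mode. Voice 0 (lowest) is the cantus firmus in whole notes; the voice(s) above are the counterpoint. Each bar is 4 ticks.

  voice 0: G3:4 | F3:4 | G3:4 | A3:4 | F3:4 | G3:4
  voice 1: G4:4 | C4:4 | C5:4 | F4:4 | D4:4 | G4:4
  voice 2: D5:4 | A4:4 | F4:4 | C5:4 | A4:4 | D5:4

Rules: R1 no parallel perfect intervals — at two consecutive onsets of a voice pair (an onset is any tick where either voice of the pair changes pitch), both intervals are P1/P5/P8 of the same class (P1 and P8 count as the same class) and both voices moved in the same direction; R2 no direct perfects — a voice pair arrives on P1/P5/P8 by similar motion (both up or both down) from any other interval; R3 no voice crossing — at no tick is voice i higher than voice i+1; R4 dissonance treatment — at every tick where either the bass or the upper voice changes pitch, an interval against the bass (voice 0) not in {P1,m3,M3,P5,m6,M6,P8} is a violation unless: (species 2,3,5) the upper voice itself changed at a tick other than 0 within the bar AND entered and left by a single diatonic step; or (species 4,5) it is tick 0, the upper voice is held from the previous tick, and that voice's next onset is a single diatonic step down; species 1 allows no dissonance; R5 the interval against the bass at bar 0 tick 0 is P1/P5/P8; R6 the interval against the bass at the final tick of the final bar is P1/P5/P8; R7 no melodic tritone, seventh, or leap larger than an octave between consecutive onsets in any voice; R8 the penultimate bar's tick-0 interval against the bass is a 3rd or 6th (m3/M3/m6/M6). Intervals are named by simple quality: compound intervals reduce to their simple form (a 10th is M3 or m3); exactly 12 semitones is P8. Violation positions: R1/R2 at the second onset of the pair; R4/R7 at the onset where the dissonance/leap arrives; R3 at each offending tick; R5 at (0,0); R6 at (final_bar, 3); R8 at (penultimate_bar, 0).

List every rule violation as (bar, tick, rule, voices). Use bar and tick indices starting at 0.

bar 0: v0=G3 v1=G4 v2=D5 downbeat P5
bar 1: v0=F3 v1=C4 v2=A4 downbeat M3
bar 2: v0=G3 v1=C5 v2=F4 downbeat m7
bar 3: v0=A3 v1=F4 v2=C5 downbeat m3
bar 4: v0=F3 v1=D4 v2=A4 downbeat M3
bar 5: v0=G3 v1=G4 v2=D5 downbeat P5
  -> R2 @ bar 1 tick 0 v(0, 1): G3/G4 P8 -> F3/C4 P5 similar
  -> R3 @ bar 2 tick 0 v(1, 2): C5 above F4
  -> R4 @ bar 2 tick 0 v(0, 1): G3/C5 P4 untreated
  -> R4 @ bar 2 tick 0 v(0, 2): G3/F4 m7 untreated
  -> R3 @ bar 2 tick 1 v(1, 2): C5 above F4
  -> R3 @ bar 2 tick 2 v(1, 2): C5 above F4
  -> R3 @ bar 2 tick 3 v(1, 2): C5 above F4
  -> R1 @ bar 4 tick 0 v(1, 2): F4/C5 P5 -> D4/A4 P5 similar
  -> R1 @ bar 5 tick 0 v(1, 2): D4/A4 P5 -> G4/D5 P5 similar
  -> R2 @ bar 5 tick 0 v(0, 1): F3/D4 M6 -> G3/G4 P8 similar
  -> R2 @ bar 5 tick 0 v(0, 2): F3/A4 M3 -> G3/D5 P5 similar

(1, 0, R2, (0, 1))
(2, 0, R3, (1, 2))
(2, 0, R4, (0, 1))
(2, 0, R4, (0, 2))
(2, 1, R3, (1, 2))
(2, 2, R3, (1, 2))
(2, 3, R3, (1, 2))
(4, 0, R1, (1, 2))
(5, 0, R1, (1, 2))
(5, 0, R2, (0, 1))
(5, 0, R2, (0, 2))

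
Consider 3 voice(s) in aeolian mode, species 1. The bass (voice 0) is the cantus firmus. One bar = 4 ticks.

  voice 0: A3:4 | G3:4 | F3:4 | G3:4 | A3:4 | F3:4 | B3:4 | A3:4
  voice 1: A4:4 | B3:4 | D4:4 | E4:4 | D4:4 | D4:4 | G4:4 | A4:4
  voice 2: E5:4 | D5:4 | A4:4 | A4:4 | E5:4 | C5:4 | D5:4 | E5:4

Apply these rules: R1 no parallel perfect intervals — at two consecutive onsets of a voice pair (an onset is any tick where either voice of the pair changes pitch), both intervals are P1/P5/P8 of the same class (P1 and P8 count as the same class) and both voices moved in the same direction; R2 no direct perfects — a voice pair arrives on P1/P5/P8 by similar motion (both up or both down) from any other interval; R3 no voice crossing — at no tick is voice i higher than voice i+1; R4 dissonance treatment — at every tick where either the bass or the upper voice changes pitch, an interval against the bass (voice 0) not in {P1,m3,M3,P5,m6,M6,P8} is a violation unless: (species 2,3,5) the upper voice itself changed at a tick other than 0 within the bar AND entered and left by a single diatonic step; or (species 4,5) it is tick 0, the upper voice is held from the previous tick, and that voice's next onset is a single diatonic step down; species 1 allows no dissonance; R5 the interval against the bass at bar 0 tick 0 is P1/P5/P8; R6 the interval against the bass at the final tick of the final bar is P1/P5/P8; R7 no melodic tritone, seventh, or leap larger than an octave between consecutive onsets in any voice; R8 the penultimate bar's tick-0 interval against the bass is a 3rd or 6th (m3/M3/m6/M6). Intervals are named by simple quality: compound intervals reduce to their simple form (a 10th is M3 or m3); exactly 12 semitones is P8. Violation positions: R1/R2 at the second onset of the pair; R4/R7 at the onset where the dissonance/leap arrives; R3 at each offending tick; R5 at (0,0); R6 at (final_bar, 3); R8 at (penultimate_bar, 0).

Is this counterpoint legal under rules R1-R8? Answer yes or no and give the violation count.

bar 0: v0=A3 v1=A4 v2=E5 (P5)
bar 1: v0=G3 v1=B3 v2=D5 (P5)
bar 2: v0=F3 v1=D4 v2=A4 (M3)
bar 3: v0=G3 v1=E4 v2=A4 (M2)
bar 4: v0=A3 v1=D4 v2=E5 (P5)
bar 5: v0=F3 v1=D4 v2=C5 (P5)
bar 6: v0=B3 v1=G4 v2=D5 (m3)
bar 7: v0=A3 v1=A4 v2=E5 (P5)
  R1 @ bar1.0: A3/E5 P5 -> G3/D5 P5 similar
  R7 @ bar1.0: A4->B3 leap 10st
  R4 @ bar3.0: G3/A4 M2 untreated
  R2 @ bar4.0: G3/A4 M2 -> A3/E5 P5 similar
  R4 @ bar4.0: A3/D4 P4 untreated
  R1 @ bar5.0: A3/E5 P5 -> F3/C5 P5 similar
  R2 @ bar6.0: D4/C5 m7 -> G4/D5 P5 similar
  R7 @ bar6.0: F3->B3 leap 6st
  R1 @ bar7.0: G4/D5 P5 -> A4/E5 P5 similar

No (9 violations)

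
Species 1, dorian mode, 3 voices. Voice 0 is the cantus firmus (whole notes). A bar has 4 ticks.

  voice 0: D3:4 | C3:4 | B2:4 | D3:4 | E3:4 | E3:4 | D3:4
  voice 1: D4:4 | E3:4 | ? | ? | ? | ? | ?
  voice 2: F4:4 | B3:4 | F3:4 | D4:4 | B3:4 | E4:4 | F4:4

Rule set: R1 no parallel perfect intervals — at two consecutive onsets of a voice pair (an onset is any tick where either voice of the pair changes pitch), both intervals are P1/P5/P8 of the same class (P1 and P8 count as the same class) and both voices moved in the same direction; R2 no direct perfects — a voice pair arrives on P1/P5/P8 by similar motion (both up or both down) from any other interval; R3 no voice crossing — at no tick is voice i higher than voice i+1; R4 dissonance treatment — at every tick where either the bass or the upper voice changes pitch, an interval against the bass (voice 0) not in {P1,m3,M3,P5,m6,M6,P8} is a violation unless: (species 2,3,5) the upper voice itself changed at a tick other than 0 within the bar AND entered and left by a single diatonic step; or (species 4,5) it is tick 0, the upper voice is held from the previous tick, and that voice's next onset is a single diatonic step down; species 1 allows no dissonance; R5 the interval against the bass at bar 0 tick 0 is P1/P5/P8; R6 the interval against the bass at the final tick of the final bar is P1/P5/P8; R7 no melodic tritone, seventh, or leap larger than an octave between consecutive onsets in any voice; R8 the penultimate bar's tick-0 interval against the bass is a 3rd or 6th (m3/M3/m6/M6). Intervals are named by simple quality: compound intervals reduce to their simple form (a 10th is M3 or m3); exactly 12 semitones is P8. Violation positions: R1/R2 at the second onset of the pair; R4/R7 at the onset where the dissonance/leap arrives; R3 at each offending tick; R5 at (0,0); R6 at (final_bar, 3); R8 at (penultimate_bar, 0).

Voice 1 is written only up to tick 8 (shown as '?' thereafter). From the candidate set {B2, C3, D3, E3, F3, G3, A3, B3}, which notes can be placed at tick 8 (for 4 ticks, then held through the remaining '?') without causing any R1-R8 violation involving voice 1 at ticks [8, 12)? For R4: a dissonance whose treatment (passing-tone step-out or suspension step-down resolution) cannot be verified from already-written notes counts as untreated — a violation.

B2: violates R2
C3: violates R4
D3: legal
E3: violates R4
F3: violates R4
G3: violates R3
A3: violates R3,R4
B3: violates R3

{D3}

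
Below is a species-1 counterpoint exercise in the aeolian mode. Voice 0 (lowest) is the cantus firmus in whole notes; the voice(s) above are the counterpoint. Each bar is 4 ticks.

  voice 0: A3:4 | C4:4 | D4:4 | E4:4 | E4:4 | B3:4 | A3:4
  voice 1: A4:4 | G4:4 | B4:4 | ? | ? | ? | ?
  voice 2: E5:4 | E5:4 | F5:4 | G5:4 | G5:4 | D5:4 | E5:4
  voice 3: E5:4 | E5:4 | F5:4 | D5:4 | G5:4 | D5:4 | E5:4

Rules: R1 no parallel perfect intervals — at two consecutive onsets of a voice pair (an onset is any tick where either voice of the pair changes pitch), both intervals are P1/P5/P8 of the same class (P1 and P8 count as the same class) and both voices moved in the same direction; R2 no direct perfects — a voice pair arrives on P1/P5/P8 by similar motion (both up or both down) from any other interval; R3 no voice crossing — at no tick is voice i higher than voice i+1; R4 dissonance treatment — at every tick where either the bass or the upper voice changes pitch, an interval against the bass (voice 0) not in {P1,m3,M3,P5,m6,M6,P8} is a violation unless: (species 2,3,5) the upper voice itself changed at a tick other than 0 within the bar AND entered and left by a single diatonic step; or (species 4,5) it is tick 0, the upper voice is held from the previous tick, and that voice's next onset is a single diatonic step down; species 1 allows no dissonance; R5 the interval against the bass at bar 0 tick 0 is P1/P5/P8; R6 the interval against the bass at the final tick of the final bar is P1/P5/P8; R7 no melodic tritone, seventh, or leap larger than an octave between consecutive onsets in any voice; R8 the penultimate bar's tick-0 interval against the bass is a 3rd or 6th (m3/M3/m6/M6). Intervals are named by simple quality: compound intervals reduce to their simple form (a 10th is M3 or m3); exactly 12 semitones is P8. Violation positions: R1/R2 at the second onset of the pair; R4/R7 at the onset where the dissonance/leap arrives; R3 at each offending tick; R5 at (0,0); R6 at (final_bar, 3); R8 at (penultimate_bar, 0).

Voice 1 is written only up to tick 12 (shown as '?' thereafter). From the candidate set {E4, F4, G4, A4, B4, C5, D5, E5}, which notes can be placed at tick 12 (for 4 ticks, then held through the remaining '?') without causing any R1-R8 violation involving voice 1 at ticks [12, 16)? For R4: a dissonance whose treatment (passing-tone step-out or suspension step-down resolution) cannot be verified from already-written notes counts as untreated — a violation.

{B4, E4}

E4: legal
F4: violates R4,R7
G4: violates R2
A4: violates R4
B4: legal
C5: violates R2
D5: violates R4
E5: violates R2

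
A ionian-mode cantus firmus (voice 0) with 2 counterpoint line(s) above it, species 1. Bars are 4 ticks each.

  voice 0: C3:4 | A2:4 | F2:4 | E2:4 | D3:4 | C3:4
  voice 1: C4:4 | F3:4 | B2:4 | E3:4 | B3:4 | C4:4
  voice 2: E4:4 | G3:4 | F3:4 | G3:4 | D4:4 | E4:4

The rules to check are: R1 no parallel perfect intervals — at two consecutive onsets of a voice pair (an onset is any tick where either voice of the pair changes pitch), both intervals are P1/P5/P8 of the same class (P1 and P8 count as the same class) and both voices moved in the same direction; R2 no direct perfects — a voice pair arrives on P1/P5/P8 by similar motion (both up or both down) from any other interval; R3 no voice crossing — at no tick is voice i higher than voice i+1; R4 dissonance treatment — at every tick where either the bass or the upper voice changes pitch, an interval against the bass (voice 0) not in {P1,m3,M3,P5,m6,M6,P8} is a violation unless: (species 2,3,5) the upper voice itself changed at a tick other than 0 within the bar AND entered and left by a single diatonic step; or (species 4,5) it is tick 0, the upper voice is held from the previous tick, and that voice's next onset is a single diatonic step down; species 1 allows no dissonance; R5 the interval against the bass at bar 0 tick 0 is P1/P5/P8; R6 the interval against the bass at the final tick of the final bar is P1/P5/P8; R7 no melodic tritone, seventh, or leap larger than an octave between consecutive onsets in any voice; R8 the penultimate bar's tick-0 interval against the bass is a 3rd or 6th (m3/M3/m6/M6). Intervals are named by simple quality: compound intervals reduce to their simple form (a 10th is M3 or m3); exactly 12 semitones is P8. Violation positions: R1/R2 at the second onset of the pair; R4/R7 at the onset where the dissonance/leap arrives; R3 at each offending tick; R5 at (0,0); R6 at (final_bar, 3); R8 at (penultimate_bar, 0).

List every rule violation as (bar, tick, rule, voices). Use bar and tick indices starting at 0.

bar 0: v0=C3 v1=C4 v2=E4 downbeat M3
bar 1: v0=A2 v1=F3 v2=G3 downbeat m7
bar 2: v0=F2 v1=B2 v2=F3 downbeat P8
bar 3: v0=E2 v1=E3 v2=G3 downbeat m3
bar 4: v0=D3 v1=B3 v2=D4 downbeat P8
bar 5: v0=C3 v1=C4 v2=E4 downbeat M3
  -> R5 @ bar 0 tick 0 v(0, 2): opens on M3
  -> R4 @ bar 1 tick 0 v(0, 2): A2/G3 m7 untreated
  -> R2 @ bar 2 tick 0 v(0, 2): A2/G3 m7 -> F2/F3 P8 similar
  -> R4 @ bar 2 tick 0 v(0, 1): F2/B2 TT untreated
  -> R7 @ bar 2 tick 0 v(1,): F3->B2 leap 6st
  -> R2 @ bar 4 tick 0 v(0, 2): E2/G3 m3 -> D3/D4 P8 similar
  -> R7 @ bar 4 tick 0 v(0,): E2->D3 leap 10st
  -> R8 @ bar 4 tick 0 v(0, 2): penult P8 not 3rd/6th
  -> R6 @ bar 5 tick 3 v(0, 2): closes on M3

(0, 0, R5, (0, 2))
(1, 0, R4, (0, 2))
(2, 0, R2, (0, 2))
(2, 0, R4, (0, 1))
(2, 0, R7, (1,))
(4, 0, R2, (0, 2))
(4, 0, R7, (0,))
(4, 0, R8, (0, 2))
(5, 3, R6, (0, 2))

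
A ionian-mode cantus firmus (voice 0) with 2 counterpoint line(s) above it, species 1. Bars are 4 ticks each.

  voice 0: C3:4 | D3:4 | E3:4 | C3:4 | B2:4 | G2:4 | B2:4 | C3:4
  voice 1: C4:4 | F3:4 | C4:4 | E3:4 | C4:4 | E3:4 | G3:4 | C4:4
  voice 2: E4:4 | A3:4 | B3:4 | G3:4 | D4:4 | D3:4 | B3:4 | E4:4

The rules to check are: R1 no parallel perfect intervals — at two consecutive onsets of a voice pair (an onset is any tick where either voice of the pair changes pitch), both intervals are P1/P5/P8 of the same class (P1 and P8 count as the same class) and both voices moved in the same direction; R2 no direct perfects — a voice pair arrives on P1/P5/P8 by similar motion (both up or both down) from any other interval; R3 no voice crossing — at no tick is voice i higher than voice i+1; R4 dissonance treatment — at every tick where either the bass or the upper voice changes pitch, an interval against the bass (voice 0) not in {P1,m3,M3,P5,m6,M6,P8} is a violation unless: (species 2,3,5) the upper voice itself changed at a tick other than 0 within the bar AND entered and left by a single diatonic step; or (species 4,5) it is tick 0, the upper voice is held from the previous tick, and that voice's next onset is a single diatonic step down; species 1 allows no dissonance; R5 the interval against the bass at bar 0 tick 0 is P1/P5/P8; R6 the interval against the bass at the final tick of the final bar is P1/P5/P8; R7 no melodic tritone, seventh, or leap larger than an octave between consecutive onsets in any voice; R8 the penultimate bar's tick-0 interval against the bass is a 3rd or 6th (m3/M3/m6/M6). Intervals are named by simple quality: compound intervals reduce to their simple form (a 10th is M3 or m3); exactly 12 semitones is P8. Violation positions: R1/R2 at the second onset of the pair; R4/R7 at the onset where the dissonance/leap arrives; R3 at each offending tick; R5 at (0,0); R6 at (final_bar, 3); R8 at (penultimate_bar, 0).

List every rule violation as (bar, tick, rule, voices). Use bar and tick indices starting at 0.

(0, 0, R5, (0, 2))
(2, 0, R1, (0, 2))
(2, 0, R3, (1, 2))
(2, 1, R3, (1, 2))
(2, 2, R3, (1, 2))
(2, 3, R3, (1, 2))
(3, 0, R1, (0, 2))
(4, 0, R4, (0, 1))
(5, 0, R2, (0, 2))
(5, 0, R3, (1, 2))
(5, 1, R3, (1, 2))
(5, 2, R3, (1, 2))
(5, 3, R3, (1, 2))
(6, 0, R2, (0, 2))
(6, 0, R8, (0, 2))
(7, 0, R2, (0, 1))
(7, 3, R6, (0, 2))

bar 0: v0=C3 v1=C4 v2=E4 downbeat M3
bar 1: v0=D3 v1=F3 v2=A3 downbeat P5
bar 2: v0=E3 v1=C4 v2=B3 downbeat P5
bar 3: v0=C3 v1=E3 v2=G3 downbeat P5
bar 4: v0=B2 v1=C4 v2=D4 downbeat m3
bar 5: v0=G2 v1=E3 v2=D3 downbeat P5
bar 6: v0=B2 v1=G3 v2=B3 downbeat P8
bar 7: v0=C3 v1=C4 v2=E4 downbeat M3
  -> R5 @ bar 0 tick 0 v(0, 2): opens on M3
  -> R1 @ bar 2 tick 0 v(0, 2): D3/A3 P5 -> E3/B3 P5 similar
  -> R3 @ bar 2 tick 0 v(1, 2): C4 above B3
  -> R3 @ bar 2 tick 1 v(1, 2): C4 above B3
  -> R3 @ bar 2 tick 2 v(1, 2): C4 above B3
  -> R3 @ bar 2 tick 3 v(1, 2): C4 above B3
  -> R1 @ bar 3 tick 0 v(0, 2): E3/B3 P5 -> C3/G3 P5 similar
  -> R4 @ bar 4 tick 0 v(0, 1): B2/C4 m2 untreated
  -> R2 @ bar 5 tick 0 v(0, 2): B2/D4 m3 -> G2/D3 P5 similar
  -> R3 @ bar 5 tick 0 v(1, 2): E3 above D3
  -> R3 @ bar 5 tick 1 v(1, 2): E3 above D3
  -> R3 @ bar 5 tick 2 v(1, 2): E3 above D3
  -> R3 @ bar 5 tick 3 v(1, 2): E3 above D3
  -> R2 @ bar 6 tick 0 v(0, 2): G2/D3 P5 -> B2/B3 P8 similar
  -> R8 @ bar 6 tick 0 v(0, 2): penult P8 not 3rd/6th
  -> R2 @ bar 7 tick 0 v(0, 1): B2/G3 m6 -> C3/C4 P8 similar
  -> R6 @ bar 7 tick 3 v(0, 2): closes on M3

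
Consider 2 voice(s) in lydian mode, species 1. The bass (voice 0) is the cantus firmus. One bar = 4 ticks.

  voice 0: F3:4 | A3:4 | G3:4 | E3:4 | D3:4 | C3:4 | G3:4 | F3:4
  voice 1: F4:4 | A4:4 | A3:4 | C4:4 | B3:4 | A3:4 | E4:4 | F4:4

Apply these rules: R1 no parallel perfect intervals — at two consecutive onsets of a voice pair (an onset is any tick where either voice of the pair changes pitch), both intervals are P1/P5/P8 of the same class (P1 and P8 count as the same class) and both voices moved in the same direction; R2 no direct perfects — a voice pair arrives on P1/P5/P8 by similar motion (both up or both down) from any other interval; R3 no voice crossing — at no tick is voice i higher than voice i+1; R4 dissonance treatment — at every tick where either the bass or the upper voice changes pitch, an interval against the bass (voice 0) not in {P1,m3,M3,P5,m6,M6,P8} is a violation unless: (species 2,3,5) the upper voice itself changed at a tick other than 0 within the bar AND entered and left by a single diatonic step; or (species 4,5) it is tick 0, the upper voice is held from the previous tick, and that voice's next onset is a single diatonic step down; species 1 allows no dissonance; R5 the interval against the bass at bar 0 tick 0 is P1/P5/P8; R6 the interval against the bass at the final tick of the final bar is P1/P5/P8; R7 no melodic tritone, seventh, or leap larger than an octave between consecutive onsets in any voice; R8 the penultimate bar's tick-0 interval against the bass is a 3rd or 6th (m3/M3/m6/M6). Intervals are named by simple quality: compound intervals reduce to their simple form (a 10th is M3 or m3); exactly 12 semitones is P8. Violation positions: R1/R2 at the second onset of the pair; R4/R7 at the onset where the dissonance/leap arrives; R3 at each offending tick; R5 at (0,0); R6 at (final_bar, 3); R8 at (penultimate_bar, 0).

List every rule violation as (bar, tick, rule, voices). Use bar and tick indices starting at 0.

bar 0: v0=F3 v1=F4 downbeat P8
bar 1: v0=A3 v1=A4 downbeat P8
bar 2: v0=G3 v1=A3 downbeat M2
bar 3: v0=E3 v1=C4 downbeat m6
bar 4: v0=D3 v1=B3 downbeat M6
bar 5: v0=C3 v1=A3 downbeat M6
bar 6: v0=G3 v1=E4 downbeat M6
bar 7: v0=F3 v1=F4 downbeat P8
  -> R1 @ bar 1 tick 0 v(0, 1): F3/F4 P8 -> A3/A4 P8 similar
  -> R4 @ bar 2 tick 0 v(0, 1): G3/A3 M2 untreated

(1, 0, R1, (0, 1))
(2, 0, R4, (0, 1))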